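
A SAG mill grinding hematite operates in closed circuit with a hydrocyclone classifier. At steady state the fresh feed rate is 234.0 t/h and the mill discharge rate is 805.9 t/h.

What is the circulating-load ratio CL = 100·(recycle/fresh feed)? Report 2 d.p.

Discharge = new feed + return, hence
R = M − F = 805.9 − 234.0 = 571.9 t/h
CL = 100·R/F = 100·571.9/234.0 = 244.40 %

CL = 244.40 %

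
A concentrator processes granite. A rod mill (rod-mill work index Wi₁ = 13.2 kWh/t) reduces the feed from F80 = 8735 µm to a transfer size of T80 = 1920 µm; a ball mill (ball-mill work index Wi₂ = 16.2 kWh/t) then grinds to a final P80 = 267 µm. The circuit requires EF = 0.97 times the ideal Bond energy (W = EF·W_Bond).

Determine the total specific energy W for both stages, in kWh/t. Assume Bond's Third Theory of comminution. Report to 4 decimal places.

W = 7.5827 kWh/t

Bond: W = 10·Wi·(1/√P80 − 1/√F80)
Stage 1 (8735→1920 µm, Wi₁=13.2): W₁ = 10·13.2·(0.022822 − 0.010700) = 1.6001 kWh/t
Stage 2 (1920→267 µm, Wi₂=16.2): W₂ = 10·16.2·(0.061199 − 0.022822) = 6.2171 kWh/t
W = W₁ + W₂ = 1.6001 + 6.2171 = 7.8172 kWh/t
W_actual = 0.97 × 7.8172 = 7.5827 kWh/t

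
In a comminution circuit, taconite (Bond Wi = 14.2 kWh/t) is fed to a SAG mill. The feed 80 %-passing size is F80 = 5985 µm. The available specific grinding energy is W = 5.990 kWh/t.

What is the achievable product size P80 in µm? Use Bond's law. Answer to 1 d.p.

Bond: W = 10·Wi·(1/√P80 − 1/√F80)
P80^-0.5 = F80^-0.5 + W/(10 Wi)
  = 5.9900/(10·14.2) + 1/√5985 = 0.042183 + 0.012926 = 0.055109
P80 = (1/0.055109)² = 18.1458² = 329.27 µm

P80 = 329.3 µm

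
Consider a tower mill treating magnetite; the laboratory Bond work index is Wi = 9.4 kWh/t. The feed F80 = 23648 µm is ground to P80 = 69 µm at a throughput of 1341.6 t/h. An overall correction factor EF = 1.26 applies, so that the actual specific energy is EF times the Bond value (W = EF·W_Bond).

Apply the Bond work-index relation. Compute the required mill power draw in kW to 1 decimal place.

P = 18095.9 kW

W_Bond = 10·Wi·(1/√P₈₀ − 1/√F₈₀)
W = 10·9.4·(1/√69 − 1/√23648) = 10·9.4·(0.113883) = 10.7050 kWh/t
Corrected W = EF·W_Bond = 1.26·10.7050 = 13.4883 kWh/t
Power = W × throughput = 13.4883 kWh/t × 1341.6 t/h = 18095.9 kW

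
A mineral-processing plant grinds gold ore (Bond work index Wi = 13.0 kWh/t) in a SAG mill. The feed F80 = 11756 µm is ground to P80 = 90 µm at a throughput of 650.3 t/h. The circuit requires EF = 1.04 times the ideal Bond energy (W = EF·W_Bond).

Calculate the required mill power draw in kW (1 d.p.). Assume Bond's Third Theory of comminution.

W = 10·Wi·(P80^(-½) − F80^(-½))
W = 10·13.0·(1/√90 − 1/√11756) = 10·13.0·(0.096186) = 12.5042 kWh/t
Apply correction: 12.5042 × 1.04 = 13.0044 kWh/t
P = W·T = 13.0044·650.3 = 8456.8 kW

P = 8456.8 kW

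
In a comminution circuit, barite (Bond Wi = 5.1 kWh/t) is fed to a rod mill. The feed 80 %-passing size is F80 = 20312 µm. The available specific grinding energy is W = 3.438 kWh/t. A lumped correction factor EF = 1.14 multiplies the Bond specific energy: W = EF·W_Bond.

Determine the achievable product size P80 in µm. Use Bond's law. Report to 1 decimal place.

W = 10 Wi (P80^-0.5 − F80^-0.5)
W_Bond = W / EF = 3.438 / 1.14 = 3.0158 kWh/t
⇒ 1/√P80 = W_Bond/(10 Wi) + 1/√F80
  = 3.0158/(10·5.1) + 1/√20312 = 0.059133 + 0.007017 = 0.066150
P80 = (1/0.066150)² = 15.1172² = 228.53 µm

P80 = 228.5 µm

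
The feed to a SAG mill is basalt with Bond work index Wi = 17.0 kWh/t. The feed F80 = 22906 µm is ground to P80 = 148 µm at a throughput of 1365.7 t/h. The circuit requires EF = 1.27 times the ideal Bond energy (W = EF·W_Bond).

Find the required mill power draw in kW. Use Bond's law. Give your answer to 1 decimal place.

P = 22288.7 kW

Bond: W = 10·Wi·(1/√P80 − 1/√F80)
W = 10·17.0·(1/√148 − 1/√22906) = 10·17.0·(0.075592) = 12.8507 kWh/t
With EF = 1.27: W = 12.8507·1.27 = 16.3204 kWh/t
Power = W × throughput = 16.3204 kWh/t × 1365.7 t/h = 22288.7 kW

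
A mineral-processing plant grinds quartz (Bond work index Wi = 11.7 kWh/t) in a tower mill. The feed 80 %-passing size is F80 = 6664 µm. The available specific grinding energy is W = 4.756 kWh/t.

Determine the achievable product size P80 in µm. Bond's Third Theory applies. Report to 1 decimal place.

P80 = 357.4 µm

W_Bond = 10·Wi·(1/√P₈₀ − 1/√F₈₀)
⇒ 1/√P80 = W/(10 Wi) + 1/√F80
  = 4.7560/(10·11.7) + 1/√6664 = 0.040650 + 0.012250 = 0.052899
P80 = (1/0.052899)² = 18.9038² = 357.35 µm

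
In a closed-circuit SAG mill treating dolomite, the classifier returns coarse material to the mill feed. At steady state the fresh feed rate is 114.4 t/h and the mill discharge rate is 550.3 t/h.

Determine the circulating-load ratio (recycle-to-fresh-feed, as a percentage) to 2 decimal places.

M = F + R at steady state, so:
R = M − F = 550.3 − 114.4 = 435.9 t/h
CL = 100·R/F = 100·435.9/114.4 = 381.03 %

CL = 381.03 %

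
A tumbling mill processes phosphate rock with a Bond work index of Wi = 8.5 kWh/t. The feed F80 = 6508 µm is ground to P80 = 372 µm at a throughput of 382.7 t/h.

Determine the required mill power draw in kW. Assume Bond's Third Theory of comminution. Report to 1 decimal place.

Bond:  W = 10 Wi (1/√P − 1/√F)
W = 10·8.5·(1/√372 − 1/√6508) = 10·8.5·(0.039452) = 3.3534 kWh/t
P = W·T = 3.3534·382.7 = 1283.3 kW

P = 1283.3 kW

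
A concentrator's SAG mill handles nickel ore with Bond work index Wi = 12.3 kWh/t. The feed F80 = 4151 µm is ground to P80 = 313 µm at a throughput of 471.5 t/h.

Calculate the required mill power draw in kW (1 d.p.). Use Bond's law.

P = 2377.9 kW

Bond: W = 10·Wi·(1/√P80 − 1/√F80)
W = 10·12.3·(1/√313 − 1/√4151) = 10·12.3·(0.041002) = 5.0433 kWh/t
P = W·T = 5.0433·471.5 = 2377.9 kW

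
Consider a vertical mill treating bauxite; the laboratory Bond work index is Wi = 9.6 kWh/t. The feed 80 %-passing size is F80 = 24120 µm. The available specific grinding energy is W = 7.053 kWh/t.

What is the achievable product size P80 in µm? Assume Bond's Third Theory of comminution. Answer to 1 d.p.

P80 = 156.6 µm

W = 10 Wi / √P80 − 10 Wi / √F80
⇒ 1/√P80 = W/(10 Wi) + 1/√F80
  = 7.0530/(10·9.6) + 1/√24120 = 0.073469 + 0.006439 = 0.079908
P80 = (1/0.079908)² = 12.5144² = 156.61 µm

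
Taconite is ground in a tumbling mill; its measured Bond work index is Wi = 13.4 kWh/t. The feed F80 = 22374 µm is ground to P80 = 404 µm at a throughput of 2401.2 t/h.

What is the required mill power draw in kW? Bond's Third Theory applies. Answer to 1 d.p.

P = 13857.1 kW

Bond:  W = 10 Wi (1/√P − 1/√F)
W = 10·13.4·(1/√404 − 1/√22374) = 10·13.4·(0.043066) = 5.7709 kWh/t
Mill draw = 5.7709 × 2401.2 = 13857.1 kW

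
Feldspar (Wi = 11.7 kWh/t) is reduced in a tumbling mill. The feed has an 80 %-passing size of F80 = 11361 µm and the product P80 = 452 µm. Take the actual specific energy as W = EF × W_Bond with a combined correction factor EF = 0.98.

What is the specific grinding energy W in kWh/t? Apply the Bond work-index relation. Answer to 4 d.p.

W = 10 Wi / √P80 − 10 Wi / √F80
1/√452 = 0.047036;  1/√11361 = 0.009382
W = 10·11.7·(0.047036 − 0.009382) = 4.4055 kWh/t
With EF = 0.98: W = 4.4055·0.98 = 4.3174 kWh/t

W = 4.3174 kWh/t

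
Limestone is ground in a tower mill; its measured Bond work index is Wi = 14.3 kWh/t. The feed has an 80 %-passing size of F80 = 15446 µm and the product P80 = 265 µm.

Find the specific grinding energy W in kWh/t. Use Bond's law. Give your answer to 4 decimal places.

W = 10·Wi·[P80^(−½) − F80^(−½)]
1/√265 = 0.061430;  1/√15446 = 0.008046
W = 10·14.3·(0.061430 − 0.008046) = 7.6338 kWh/t

W = 7.6338 kWh/t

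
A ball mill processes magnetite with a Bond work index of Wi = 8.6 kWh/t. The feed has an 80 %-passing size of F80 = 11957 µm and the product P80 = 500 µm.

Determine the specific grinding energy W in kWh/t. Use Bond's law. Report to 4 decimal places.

W = 10 Wi (P80^-0.5 − F80^-0.5)
1/√500 = 0.044721;  1/√11957 = 0.009145
W = 10·8.6·(0.044721 − 0.009145) = 3.0596 kWh/t

W = 3.0596 kWh/t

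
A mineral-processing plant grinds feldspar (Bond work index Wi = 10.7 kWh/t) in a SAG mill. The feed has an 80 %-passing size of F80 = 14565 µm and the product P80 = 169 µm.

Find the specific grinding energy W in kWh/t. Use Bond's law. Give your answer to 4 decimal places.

W = 10·Wi·[P80^(−½) − F80^(−½)]
1/√169 = 0.076923;  1/√14565 = 0.008286
W = 10·10.7·(0.076923 − 0.008286) = 7.3442 kWh/t

W = 7.3442 kWh/t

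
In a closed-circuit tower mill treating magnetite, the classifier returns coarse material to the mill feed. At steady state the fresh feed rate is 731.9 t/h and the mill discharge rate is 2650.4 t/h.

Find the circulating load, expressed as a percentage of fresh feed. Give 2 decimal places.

CL = 262.13 %

Discharge = new feed + return, hence
R = M − F = 2650.4 − 731.9 = 1918.5 t/h
CL = 100·R/F = 100·1918.5/731.9 = 262.13 %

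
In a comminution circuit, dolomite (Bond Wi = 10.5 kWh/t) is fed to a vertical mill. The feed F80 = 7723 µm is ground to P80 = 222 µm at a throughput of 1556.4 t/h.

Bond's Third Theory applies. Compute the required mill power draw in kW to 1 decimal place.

W = 10·Wi·(P80^(-½) − F80^(-½))
W = 10·10.5·(1/√222 − 1/√7723) = 10·10.5·(0.055737) = 5.8523 kWh/t
Mill draw = 5.8523 × 1556.4 = 9108.6 kW

P = 9108.6 kW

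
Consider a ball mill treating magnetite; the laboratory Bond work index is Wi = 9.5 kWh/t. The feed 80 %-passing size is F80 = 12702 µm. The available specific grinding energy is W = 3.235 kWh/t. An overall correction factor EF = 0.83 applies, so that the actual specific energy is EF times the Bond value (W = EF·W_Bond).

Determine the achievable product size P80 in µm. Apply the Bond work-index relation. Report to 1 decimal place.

W = 10·Wi·[P80^(−½) − F80^(−½)]
W_Bond = W / EF = 3.235 / 0.83 = 3.8976 kWh/t
1/√P80 = 1/√F80 + W_Bond/(10·Wi)
  = 3.8976/(10·9.5) + 1/√12702 = 0.041027 + 0.008873 = 0.049900
P80 = (1/0.049900)² = 20.0400² = 401.60 µm

P80 = 401.6 µm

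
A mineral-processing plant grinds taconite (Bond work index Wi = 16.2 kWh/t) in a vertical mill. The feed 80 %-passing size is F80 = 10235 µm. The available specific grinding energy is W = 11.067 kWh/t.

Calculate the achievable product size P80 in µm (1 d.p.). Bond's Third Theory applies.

W = 10 Wi (1/√P80 − 1/√F80)  [Bond]
P80^(−½) = W/(10 Wi) + F80^(−½)
  = 11.0670/(10·16.2) + 1/√10235 = 0.068315 + 0.009885 = 0.078199
P80 = (1/0.078199)² = 12.7878² = 163.53 µm

P80 = 163.5 µm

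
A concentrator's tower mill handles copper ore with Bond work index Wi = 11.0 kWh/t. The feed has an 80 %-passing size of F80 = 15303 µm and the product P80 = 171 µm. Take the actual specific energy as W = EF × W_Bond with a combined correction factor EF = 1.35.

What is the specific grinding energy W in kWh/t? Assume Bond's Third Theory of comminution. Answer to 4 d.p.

Bond:  W = 10 Wi (1/√P − 1/√F)
1/√171 = 0.076472;  1/√15303 = 0.008084
W = 10·11.0·(0.076472 − 0.008084) = 7.5227 kWh/t
Apply correction: 7.5227 × 1.35 = 10.1556 kWh/t

W = 10.1556 kWh/t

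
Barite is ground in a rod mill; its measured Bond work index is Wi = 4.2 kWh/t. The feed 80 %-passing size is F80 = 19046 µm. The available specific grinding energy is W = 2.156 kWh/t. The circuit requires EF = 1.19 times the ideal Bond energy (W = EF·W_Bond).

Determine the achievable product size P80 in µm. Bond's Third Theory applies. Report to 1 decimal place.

Bond:  W = 10 Wi (1/√P − 1/√F)
W_Bond = W / EF = 2.156 / 1.19 = 1.8118 kWh/t
P80^-0.5 = F80^-0.5 + W_Bond/(10 Wi)
  = 1.8118/(10·4.2) + 1/√19046 = 0.043137 + 0.007246 = 0.050383
P80 = (1/0.050383)² = 19.8479² = 393.94 µm

P80 = 393.9 µm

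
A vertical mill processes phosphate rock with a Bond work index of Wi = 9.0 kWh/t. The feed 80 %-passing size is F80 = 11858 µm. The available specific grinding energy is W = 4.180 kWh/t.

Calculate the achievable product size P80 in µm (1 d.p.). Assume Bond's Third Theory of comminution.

P80 = 323.2 µm

W = 10 Wi / √P80 − 10 Wi / √F80
⇒ 1/√P80 = W/(10 Wi) + 1/√F80
  = 4.1800/(10·9.0) + 1/√11858 = 0.046444 + 0.009183 = 0.055628
P80 = (1/0.055628)² = 17.9767² = 323.16 µm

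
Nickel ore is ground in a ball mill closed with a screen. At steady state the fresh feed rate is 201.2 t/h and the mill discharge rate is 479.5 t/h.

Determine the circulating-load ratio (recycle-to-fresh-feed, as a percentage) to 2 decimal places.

Mill node: discharge = fresh + recycle.
R = M − F = 479.5 − 201.2 = 278.3 t/h
CL = 100·R/F = 100·278.3/201.2 = 138.32 %

CL = 138.32 %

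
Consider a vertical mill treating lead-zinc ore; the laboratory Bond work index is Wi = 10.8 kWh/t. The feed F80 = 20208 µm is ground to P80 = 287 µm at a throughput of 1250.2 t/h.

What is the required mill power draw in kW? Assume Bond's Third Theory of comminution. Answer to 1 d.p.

P = 7020.3 kW

W = 10·Wi·(P80^(-½) − F80^(-½))
W = 10·10.8·(1/√287 − 1/√20208) = 10·10.8·(0.051994) = 5.6153 kWh/t
Power = W × throughput = 5.6153 kWh/t × 1250.2 t/h = 7020.3 kW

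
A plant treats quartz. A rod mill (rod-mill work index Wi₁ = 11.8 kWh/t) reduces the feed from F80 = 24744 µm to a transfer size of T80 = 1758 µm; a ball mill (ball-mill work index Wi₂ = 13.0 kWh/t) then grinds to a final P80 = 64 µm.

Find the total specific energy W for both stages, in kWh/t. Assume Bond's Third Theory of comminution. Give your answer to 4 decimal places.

W = 15.2137 kWh/t

W = 10 Wi / √P80 − 10 Wi / √F80
Stage 1 (24744→1758 µm, Wi₁=11.8): W₁ = 10·11.8·(0.023850 − 0.006357) = 2.0642 kWh/t
Stage 2 (1758→64 µm, Wi₂=13.0): W₂ = 10·13.0·(0.125000 − 0.023850) = 13.1495 kWh/t
W = W₁ + W₂ = 2.0642 + 13.1495 = 15.2137 kWh/t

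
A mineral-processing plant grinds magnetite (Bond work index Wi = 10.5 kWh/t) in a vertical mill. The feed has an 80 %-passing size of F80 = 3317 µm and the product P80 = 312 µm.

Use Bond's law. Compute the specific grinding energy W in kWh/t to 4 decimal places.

Bond:  W = 10 Wi (1/√P − 1/√F)
1/√312 = 0.056614;  1/√3317 = 0.017363
W = 10·10.5·(0.056614 − 0.017363) = 4.1213 kWh/t

W = 4.1213 kWh/t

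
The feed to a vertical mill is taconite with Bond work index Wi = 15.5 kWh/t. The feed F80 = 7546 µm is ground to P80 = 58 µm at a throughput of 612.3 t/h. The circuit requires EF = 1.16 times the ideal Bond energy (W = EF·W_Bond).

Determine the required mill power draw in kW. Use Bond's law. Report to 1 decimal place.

P = 13188.4 kW

W_Bond = 10·Wi·(1/√P₈₀ − 1/√F₈₀)
W = 10·15.5·(1/√58 − 1/√7546) = 10·15.5·(0.119795) = 18.5682 kWh/t
Apply correction: 18.5682 × 1.16 = 21.5391 kWh/t
P_mill = W·ṁ = 21.5391·612.3 = 13188.4 kW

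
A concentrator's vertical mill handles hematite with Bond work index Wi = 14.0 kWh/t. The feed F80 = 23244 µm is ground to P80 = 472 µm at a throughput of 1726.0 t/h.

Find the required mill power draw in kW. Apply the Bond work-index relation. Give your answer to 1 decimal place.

W = 10·Wi·[P80^(−½) − F80^(−½)]
W = 10·14.0·(1/√472 − 1/√23244) = 10·14.0·(0.039470) = 5.5257 kWh/t
P = W·T = 5.5257·1726.0 = 9537.4 kW

P = 9537.4 kW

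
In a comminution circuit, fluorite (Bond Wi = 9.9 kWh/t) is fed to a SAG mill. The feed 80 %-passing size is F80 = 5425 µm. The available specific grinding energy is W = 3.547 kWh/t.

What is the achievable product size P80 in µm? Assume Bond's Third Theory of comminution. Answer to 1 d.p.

P80 = 409.7 µm

W = 10 Wi / √P80 − 10 Wi / √F80
1/√P80 = 1/√F80 + W/(10·Wi)
  = 3.5470/(10·9.9) + 1/√5425 = 0.035828 + 0.013577 = 0.049405
P80 = (1/0.049405)² = 20.2408² = 409.69 µm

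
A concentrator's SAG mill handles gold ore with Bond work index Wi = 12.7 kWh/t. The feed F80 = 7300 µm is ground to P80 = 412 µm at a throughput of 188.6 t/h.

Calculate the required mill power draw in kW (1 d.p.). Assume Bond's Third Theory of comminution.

W = 10·Wi·[P80^(−½) − F80^(−½)]
W = 10·12.7·(1/√412 − 1/√7300) = 10·12.7·(0.037562) = 4.7704 kWh/t
Power = W × throughput = 4.7704 kWh/t × 188.6 t/h = 899.7 kW

P = 899.7 kW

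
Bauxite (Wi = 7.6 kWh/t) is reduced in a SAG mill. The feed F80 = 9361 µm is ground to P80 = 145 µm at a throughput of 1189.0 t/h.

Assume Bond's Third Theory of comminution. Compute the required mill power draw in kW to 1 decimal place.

P = 6570.3 kW

W = 10·Wi·[P80^(−½) − F80^(−½)]
W = 10·7.6·(1/√145 − 1/√9361) = 10·7.6·(0.072710) = 5.5259 kWh/t
Power = W × throughput = 5.5259 kWh/t × 1189.0 t/h = 6570.3 kW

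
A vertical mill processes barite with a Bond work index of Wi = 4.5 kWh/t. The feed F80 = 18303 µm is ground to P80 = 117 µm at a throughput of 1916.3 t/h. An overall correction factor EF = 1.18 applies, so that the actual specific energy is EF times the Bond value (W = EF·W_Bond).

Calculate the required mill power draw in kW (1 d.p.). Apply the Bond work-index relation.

P = 8655.2 kW

W = 10·Wi·(P80^(-½) − F80^(-½))
W = 10·4.5·(1/√117 − 1/√18303) = 10·4.5·(0.085058) = 3.8276 kWh/t
Corrected W = EF·W_Bond = 1.18·3.8276 = 4.5166 kWh/t
Mill draw = 4.5166 × 1916.3 = 8655.2 kW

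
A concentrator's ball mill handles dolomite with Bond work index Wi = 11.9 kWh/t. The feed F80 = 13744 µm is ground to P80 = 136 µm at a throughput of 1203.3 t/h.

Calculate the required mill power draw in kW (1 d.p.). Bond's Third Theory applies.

P = 11057.3 kW

W = 10·Wi·[P80^(−½) − F80^(−½)]
W = 10·11.9·(1/√136 − 1/√13744) = 10·11.9·(0.077219) = 9.1891 kWh/t
P = W·T = 9.1891·1203.3 = 11057.3 kW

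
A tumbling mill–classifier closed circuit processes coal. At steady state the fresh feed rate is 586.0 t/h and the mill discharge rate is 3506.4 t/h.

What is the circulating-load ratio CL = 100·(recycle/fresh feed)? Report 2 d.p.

Steady state: M = F + R.
R = M − F = 3506.4 − 586.0 = 2920.4 t/h
CL = 100·R/F = 100·2920.4/586.0 = 498.36 %

CL = 498.36 %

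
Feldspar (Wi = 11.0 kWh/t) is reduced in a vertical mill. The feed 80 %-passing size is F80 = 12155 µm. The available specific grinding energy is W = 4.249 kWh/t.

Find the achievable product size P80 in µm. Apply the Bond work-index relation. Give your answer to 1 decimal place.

P80 = 439.5 µm

Bond: W = 10·Wi·(1/√P80 − 1/√F80)
⇒ 1/√P80 = W/(10·Wi) + 1/√F80
  = 4.2490/(10·11.0) + 1/√12155 = 0.038627 + 0.009070 = 0.047698
P80 = (1/0.047698)² = 20.9654² = 439.55 µm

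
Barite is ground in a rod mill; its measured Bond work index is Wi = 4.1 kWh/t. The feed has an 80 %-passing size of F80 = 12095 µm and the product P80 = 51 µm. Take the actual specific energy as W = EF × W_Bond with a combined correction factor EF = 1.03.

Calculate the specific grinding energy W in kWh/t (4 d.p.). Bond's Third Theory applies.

W = 5.5294 kWh/t

W = 10·Wi·(P80^(-½) − F80^(-½))
1/√51 = 0.140028;  1/√12095 = 0.009093
W = 10·4.1·(0.140028 − 0.009093) = 5.3683 kWh/t
Corrected W = EF·W_Bond = 1.03·5.3683 = 5.5294 kWh/t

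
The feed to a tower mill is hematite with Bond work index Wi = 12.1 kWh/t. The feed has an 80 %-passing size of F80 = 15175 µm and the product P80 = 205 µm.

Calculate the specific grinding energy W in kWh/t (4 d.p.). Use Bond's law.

Bond:  W = 10 Wi (1/√P − 1/√F)
1/√205 = 0.069843;  1/√15175 = 0.008118
W = 10·12.1·(0.069843 − 0.008118) = 7.4688 kWh/t

W = 7.4688 kWh/t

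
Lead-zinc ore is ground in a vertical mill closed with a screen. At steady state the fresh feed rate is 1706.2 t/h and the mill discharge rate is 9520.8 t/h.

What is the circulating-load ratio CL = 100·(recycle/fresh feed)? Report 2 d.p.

CL = 458.01 %

Mill node: discharge = fresh + recycle.
R = M − F = 9520.8 − 1706.2 = 7814.6 t/h
CL = 100·R/F = 100·7814.6/1706.2 = 458.01 %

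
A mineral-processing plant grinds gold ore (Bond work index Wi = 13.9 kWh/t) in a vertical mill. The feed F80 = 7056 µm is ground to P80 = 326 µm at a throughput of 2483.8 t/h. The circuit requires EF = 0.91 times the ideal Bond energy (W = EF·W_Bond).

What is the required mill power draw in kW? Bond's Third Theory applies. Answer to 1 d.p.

P = 13660.4 kW

W = 10 Wi (P80^-0.5 − F80^-0.5)
W = 10·13.9·(1/√326 − 1/√7056) = 10·13.9·(0.043480) = 6.0437 kWh/t
Apply correction: 6.0437 × 0.91 = 5.4998 kWh/t
P = W·T = 5.4998·2483.8 = 13660.4 kW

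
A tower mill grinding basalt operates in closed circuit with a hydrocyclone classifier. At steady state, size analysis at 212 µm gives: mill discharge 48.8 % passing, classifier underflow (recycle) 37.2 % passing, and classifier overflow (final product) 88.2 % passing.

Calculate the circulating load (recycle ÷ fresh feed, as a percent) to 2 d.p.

Mass balance on the −212 µm fraction:
Fd + Rd = Ru + Fo ⇒ R/F = (o−d)/(d−u)
r = (88.2 − 48.8)/(48.8 − 37.2) = 39.4/11.6 = 3.3966
CL = 100·r = 339.66 %

CL = 339.66 %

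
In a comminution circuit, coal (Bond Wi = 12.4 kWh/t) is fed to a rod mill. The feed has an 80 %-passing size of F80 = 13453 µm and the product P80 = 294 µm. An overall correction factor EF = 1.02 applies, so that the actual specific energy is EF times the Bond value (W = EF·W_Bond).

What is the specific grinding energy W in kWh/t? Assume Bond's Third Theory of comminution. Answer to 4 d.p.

W = 6.2860 kWh/t

W_Bond = 10·Wi·(1/√P₈₀ − 1/√F₈₀)
1/√294 = 0.058321;  1/√13453 = 0.008622
W = 10·12.4·(0.058321 − 0.008622) = 6.1627 kWh/t
Corrected W = EF·W_Bond = 1.02·6.1627 = 6.2860 kWh/t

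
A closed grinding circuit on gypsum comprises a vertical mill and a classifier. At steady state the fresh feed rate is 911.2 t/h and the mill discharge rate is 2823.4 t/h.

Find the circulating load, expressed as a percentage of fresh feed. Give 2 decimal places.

Discharge = new feed + return, hence
R = M − F = 2823.4 − 911.2 = 1912.2 t/h
CL = 100·R/F = 100·1912.2/911.2 = 209.86 %

CL = 209.86 %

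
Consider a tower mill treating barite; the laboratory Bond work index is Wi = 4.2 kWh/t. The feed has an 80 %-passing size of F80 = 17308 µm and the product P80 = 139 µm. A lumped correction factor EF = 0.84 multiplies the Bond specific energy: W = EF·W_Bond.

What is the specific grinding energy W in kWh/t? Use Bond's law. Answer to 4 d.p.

W = 2.7242 kWh/t

W = 10 Wi (1/√P80 − 1/√F80)  [Bond]
1/√139 = 0.084819;  1/√17308 = 0.007601
W = 10·4.2·(0.084819 − 0.007601) = 3.2431 kWh/t
With EF = 0.84: W = 3.2431·0.84 = 2.7242 kWh/t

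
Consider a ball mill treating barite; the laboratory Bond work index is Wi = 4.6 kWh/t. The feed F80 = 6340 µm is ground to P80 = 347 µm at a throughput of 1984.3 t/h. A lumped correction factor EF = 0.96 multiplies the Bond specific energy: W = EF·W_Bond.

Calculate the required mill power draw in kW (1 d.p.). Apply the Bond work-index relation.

W = 10·Wi·[P80^(−½) − F80^(−½)]
W = 10·4.6·(1/√347 − 1/√6340) = 10·4.6·(0.041124) = 1.8917 kWh/t
Apply correction: 1.8917 × 0.96 = 1.8160 kWh/t
Power = W × throughput = 1.8160 kWh/t × 1984.3 t/h = 3603.5 kW

P = 3603.5 kW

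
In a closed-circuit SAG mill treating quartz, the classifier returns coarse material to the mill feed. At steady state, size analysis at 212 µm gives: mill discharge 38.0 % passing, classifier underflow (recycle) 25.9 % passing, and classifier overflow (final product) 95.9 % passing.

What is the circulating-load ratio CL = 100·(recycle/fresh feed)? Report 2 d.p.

Balance %-passing 212 µm (r = R/F):
r = (o − d)/(d − u)
r = (95.9 − 38.0)/(38.0 − 25.9) = 57.9/12.1 = 4.7851
CL = 100·r = 478.51 %

CL = 478.51 %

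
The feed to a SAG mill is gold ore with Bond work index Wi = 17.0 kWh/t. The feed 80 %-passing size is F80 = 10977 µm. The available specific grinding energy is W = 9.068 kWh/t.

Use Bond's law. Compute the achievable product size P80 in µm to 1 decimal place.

P80 = 252.9 µm

W = 10·Wi·[P80^(−½) − F80^(−½)]
1/√P80 = 1/√F80 + W/(10·Wi)
  = 9.0680/(10·17.0) + 1/√10977 = 0.053341 + 0.009545 = 0.062886
P80 = (1/0.062886)² = 15.9018² = 252.87 µm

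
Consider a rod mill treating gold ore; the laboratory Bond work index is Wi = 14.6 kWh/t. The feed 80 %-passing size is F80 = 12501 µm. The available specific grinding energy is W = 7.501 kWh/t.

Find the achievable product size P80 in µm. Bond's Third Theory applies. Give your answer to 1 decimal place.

P80 = 274.8 µm

Bond: W = 10·Wi·(1/√P80 − 1/√F80)
P80^-0.5 = F80^-0.5 + W/(10 Wi)
  = 7.5010/(10·14.6) + 1/√12501 = 0.051377 + 0.008944 = 0.060321
P80 = (1/0.060321)² = 16.5781² = 274.83 µm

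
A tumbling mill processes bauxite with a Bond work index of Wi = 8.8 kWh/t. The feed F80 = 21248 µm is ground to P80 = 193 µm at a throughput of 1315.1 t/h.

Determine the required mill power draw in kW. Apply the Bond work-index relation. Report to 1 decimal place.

P = 7536.4 kW

W_Bond = 10·Wi·(1/√P₈₀ − 1/√F₈₀)
W = 10·8.8·(1/√193 − 1/√21248) = 10·8.8·(0.065121) = 5.7307 kWh/t
P = W·T = 5.7307·1315.1 = 7536.4 kW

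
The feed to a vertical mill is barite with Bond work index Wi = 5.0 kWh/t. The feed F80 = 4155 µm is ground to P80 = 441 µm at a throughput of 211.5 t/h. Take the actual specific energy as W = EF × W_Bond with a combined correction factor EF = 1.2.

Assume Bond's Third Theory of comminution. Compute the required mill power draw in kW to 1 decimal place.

P = 407.4 kW

W = 10·Wi·[P80^(−½) − F80^(−½)]
W = 10·5.0·(1/√441 − 1/√4155) = 10·5.0·(0.032105) = 1.6053 kWh/t
With EF = 1.2: W = 1.6053·1.2 = 1.9263 kWh/t
P_mill = W·ṁ = 1.9263·211.5 = 407.4 kW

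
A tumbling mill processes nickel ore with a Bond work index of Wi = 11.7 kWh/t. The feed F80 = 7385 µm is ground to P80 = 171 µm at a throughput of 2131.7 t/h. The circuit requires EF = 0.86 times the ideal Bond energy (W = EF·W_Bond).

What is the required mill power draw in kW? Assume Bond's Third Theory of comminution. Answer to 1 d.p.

P = 13906.6 kW

W = 10 Wi (1/√P80 − 1/√F80)  [Bond]
W = 10·11.7·(1/√171 − 1/√7385) = 10·11.7·(0.064835) = 7.5857 kWh/t
W_actual = 0.86 × 7.5857 = 6.5237 kWh/t
Power = W × throughput = 6.5237 kWh/t × 2131.7 t/h = 13906.6 kW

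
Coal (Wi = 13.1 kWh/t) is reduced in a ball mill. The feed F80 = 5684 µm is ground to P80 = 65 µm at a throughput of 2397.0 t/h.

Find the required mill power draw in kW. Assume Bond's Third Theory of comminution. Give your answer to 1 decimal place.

P = 34782.8 kW

W = 10·Wi·[P80^(−½) − F80^(−½)]
W = 10·13.1·(1/√65 − 1/√5684) = 10·13.1·(0.110771) = 14.5110 kWh/t
P = W·T = 14.5110·2397.0 = 34782.8 kW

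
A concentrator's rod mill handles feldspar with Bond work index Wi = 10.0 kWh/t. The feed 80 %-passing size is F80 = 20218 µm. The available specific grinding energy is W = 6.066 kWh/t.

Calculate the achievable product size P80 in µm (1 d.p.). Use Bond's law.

P80 = 218.2 µm

W = 10 Wi (1/√P80 − 1/√F80)  [Bond]
1/√P80 = 1/√F80 + W/(10·Wi)
  = 6.0660/(10·10.0) + 1/√20218 = 0.060660 + 0.007033 = 0.067693
P80 = (1/0.067693)² = 14.7726² = 218.23 µm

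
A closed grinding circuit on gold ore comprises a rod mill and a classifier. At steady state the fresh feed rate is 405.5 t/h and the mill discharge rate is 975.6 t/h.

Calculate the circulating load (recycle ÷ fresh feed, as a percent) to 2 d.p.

CL = 140.59 %

Steady state: M = F + R.
R = M − F = 975.6 − 405.5 = 570.1 t/h
CL = 100·R/F = 100·570.1/405.5 = 140.59 %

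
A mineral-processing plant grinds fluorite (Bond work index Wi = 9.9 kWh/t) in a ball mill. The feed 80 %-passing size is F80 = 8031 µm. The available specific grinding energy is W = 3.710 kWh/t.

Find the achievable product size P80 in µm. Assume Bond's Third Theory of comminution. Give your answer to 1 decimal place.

P80 = 422.8 µm

W = 10 Wi (1/√P80 − 1/√F80)  [Bond]
⇒ 1/√P80 = W/(10·Wi) + 1/√F80
  = 3.7100/(10·9.9) + 1/√8031 = 0.037475 + 0.011159 = 0.048633
P80 = (1/0.048633)² = 20.5620² = 422.79 µm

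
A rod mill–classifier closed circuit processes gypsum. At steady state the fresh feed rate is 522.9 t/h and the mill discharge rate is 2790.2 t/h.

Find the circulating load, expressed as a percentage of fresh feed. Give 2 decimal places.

Discharge = new feed + return, hence
R = M − F = 2790.2 − 522.9 = 2267.3 t/h
CL = 100·R/F = 100·2267.3/522.9 = 433.60 %

CL = 433.60 %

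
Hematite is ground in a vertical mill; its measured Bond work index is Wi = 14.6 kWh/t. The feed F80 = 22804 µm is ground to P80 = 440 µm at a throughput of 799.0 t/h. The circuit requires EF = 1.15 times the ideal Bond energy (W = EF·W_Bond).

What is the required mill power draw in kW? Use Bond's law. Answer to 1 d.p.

W = 10 Wi (1/√P80 − 1/√F80)  [Bond]
W = 10·14.6·(1/√440 − 1/√22804) = 10·14.6·(0.041051) = 5.9935 kWh/t
Apply correction: 5.9935 × 1.15 = 6.8925 kWh/t
P_mill = W·ṁ = 6.8925·799.0 = 5507.1 kW

P = 5507.1 kW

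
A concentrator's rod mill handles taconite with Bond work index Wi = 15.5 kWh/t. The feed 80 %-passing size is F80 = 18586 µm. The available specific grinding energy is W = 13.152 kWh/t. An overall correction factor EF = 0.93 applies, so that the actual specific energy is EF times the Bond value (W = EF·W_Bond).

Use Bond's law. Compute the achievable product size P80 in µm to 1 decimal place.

W = 10 Wi / √P80 − 10 Wi / √F80
W_Bond = W / EF = 13.152 / 0.93 = 14.1419 kWh/t
P80^-0.5 = F80^-0.5 + W_Bond/(10 Wi)
  = 14.1419/(10·15.5) + 1/√18586 = 0.091238 + 0.007335 = 0.098573
P80 = (1/0.098573)² = 10.1447² = 102.92 µm

P80 = 102.9 µm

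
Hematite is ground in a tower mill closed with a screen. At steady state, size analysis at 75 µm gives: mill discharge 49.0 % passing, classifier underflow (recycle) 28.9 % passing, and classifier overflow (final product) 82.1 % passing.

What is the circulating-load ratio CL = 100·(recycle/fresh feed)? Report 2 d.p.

CL = 164.68 %

Balance %-passing 75 µm (r = R/F):
d + r·d = r·u + o → r(d−u) = o−d
r = (82.1 − 49.0)/(49.0 − 28.9) = 33.1/20.1 = 1.6468
CL = 100·r = 164.68 %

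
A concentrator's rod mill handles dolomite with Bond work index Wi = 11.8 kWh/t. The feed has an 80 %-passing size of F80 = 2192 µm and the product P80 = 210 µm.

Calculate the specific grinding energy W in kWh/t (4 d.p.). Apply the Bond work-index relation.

W = 5.6224 kWh/t

W = 10·Wi·(P80^(-½) − F80^(-½))
1/√210 = 0.069007;  1/√2192 = 0.021359
W = 10·11.8·(0.069007 − 0.021359) = 5.6224 kWh/t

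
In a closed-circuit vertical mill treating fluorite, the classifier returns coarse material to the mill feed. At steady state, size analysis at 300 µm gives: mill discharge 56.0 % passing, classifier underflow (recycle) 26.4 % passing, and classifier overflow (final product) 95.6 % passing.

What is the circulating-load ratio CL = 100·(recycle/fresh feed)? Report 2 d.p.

CL = 133.78 %

Balance %-passing 300 µm (r = R/F):
d + r·d = r·u + o → r(d−u) = o−d
r = (95.6 − 56.0)/(56.0 − 26.4) = 39.6/29.6 = 1.3378
CL = 100·r = 133.78 %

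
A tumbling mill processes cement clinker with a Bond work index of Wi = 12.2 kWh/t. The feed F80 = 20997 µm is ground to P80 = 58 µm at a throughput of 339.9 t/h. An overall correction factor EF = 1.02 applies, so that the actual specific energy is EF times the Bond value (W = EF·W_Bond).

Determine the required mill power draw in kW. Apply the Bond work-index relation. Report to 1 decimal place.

P = 5262.0 kW

W = 10 Wi / √P80 − 10 Wi / √F80
W = 10·12.2·(1/√58 − 1/√20997) = 10·12.2·(0.124405) = 15.1774 kWh/t
W_actual = 1.02 × 15.1774 = 15.4810 kWh/t
P_mill = W·ṁ = 15.4810·339.9 = 5262.0 kW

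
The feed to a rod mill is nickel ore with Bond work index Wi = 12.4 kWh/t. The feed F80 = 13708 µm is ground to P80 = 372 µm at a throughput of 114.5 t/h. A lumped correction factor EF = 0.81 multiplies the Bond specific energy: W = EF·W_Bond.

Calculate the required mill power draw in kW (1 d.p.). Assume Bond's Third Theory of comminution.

W = 10 Wi / √P80 − 10 Wi / √F80
W = 10·12.4·(1/√372 − 1/√13708) = 10·12.4·(0.043307) = 5.3700 kWh/t
Apply correction: 5.3700 × 0.81 = 4.3497 kWh/t
Mill draw = 4.3497 × 114.5 = 498.0 kW

P = 498.0 kW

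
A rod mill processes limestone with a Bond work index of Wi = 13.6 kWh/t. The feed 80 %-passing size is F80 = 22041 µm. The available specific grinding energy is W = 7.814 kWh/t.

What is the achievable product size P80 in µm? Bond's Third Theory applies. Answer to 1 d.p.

W = 10 Wi (1/√P80 − 1/√F80)  [Bond]
1/√P80 = 1/√F80 + W/(10·Wi)
  = 7.8140/(10·13.6) + 1/√22041 = 0.057456 + 0.006736 = 0.064192
P80 = (1/0.064192)² = 15.5784² = 242.69 µm

P80 = 242.7 µm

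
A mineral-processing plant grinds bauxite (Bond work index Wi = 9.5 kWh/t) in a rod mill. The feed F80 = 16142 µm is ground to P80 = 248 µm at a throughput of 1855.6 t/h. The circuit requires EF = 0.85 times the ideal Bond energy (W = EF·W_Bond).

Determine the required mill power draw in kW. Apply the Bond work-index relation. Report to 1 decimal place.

W = 10 Wi (P80^-0.5 − F80^-0.5)
W = 10·9.5·(1/√248 − 1/√16142) = 10·9.5·(0.055629) = 5.2848 kWh/t
Apply correction: 5.2848 × 0.85 = 4.4921 kWh/t
Mill draw = 4.4921 × 1855.6 = 8335.5 kW

P = 8335.5 kW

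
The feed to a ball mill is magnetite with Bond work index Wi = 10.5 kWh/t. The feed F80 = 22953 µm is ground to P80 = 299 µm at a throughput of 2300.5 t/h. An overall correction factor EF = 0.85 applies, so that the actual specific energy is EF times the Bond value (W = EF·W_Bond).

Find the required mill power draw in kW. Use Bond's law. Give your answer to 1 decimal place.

W = 10·Wi·(P80^(-½) − F80^(-½))
W = 10·10.5·(1/√299 − 1/√22953) = 10·10.5·(0.051231) = 5.3792 kWh/t
Apply correction: 5.3792 × 0.85 = 4.5724 kWh/t
Power = W × throughput = 4.5724 kWh/t × 2300.5 t/h = 10518.7 kW

P = 10518.7 kW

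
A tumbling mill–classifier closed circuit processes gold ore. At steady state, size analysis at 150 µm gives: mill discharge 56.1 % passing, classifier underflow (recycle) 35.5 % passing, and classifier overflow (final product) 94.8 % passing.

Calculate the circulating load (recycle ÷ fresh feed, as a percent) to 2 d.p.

CL = 187.86 %

Mass balance on the −150 µm fraction:
r = (o − d)/(d − u)
r = (94.8 − 56.1)/(56.1 − 35.5) = 38.7/20.6 = 1.8786
CL = 100·r = 187.86 %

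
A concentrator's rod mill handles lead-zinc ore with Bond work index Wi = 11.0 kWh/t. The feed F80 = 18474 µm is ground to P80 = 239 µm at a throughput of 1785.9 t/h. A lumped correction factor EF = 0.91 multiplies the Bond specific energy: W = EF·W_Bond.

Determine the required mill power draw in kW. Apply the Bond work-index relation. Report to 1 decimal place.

P = 10248.3 kW

Bond:  W = 10 Wi (1/√P − 1/√F)
W = 10·11.0·(1/√239 − 1/√18474) = 10·11.0·(0.057327) = 6.3060 kWh/t
Apply correction: 6.3060 × 0.91 = 5.7385 kWh/t
Mill draw = 5.7385 × 1785.9 = 10248.3 kW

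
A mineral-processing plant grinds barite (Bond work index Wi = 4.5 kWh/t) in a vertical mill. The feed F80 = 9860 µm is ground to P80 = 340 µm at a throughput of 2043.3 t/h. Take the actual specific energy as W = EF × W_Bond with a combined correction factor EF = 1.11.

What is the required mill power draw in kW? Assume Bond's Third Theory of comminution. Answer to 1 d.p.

P = 4507.3 kW

W = 10 Wi (1/√P80 − 1/√F80)  [Bond]
W = 10·4.5·(1/√340 − 1/√9860) = 10·4.5·(0.044162) = 1.9873 kWh/t
Corrected W = EF·W_Bond = 1.11·1.9873 = 2.2059 kWh/t
P = W·T = 2.2059·2043.3 = 4507.3 kW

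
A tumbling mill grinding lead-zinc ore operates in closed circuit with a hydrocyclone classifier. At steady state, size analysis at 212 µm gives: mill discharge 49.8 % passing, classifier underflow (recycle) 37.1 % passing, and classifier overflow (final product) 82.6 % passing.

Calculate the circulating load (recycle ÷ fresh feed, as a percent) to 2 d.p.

CL = 258.27 %

Classifier node, passing 212 µm:
(1+r)·d = r·u + o ⇒ r = (o−d)/(d−u)
r = (82.6 − 49.8)/(49.8 − 37.1) = 32.8/12.7 = 2.5827
CL = 100·r = 258.27 %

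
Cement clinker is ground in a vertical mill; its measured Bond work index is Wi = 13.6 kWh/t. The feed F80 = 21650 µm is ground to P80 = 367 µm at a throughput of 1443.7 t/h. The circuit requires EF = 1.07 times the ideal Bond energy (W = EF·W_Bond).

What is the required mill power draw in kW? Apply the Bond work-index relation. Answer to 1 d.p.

Bond:  W = 10 Wi (1/√P − 1/√F)
W = 10·13.6·(1/√367 − 1/√21650) = 10·13.6·(0.045403) = 6.1748 kWh/t
W_actual = 1.07 × 6.1748 = 6.6071 kWh/t
Mill draw = 6.6071 × 1443.7 = 9538.7 kW

P = 9538.7 kW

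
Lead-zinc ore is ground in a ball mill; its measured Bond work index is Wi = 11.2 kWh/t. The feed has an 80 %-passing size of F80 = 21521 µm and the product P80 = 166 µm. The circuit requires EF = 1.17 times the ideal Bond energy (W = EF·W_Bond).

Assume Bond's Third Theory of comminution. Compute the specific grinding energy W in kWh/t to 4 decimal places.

W = 9.2774 kWh/t

W = 10 Wi (1/√P80 − 1/√F80)  [Bond]
1/√166 = 0.077615;  1/√21521 = 0.006817
W = 10·11.2·(0.077615 − 0.006817) = 7.9294 kWh/t
With EF = 1.17: W = 7.9294·1.17 = 9.2774 kWh/t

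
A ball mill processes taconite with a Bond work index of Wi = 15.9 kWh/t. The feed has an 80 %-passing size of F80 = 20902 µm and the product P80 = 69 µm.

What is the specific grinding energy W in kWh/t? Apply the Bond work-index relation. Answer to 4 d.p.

W = 18.0416 kWh/t

Bond:  W = 10 Wi (1/√P − 1/√F)
1/√69 = 0.120386;  1/√20902 = 0.006917
W = 10·15.9·(0.120386 − 0.006917) = 18.0416 kWh/t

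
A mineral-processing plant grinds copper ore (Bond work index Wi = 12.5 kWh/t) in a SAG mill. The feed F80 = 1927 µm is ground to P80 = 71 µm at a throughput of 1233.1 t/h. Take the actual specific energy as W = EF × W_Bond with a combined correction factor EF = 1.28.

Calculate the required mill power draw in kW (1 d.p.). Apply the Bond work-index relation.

W = 10·Wi·(P80^(-½) − F80^(-½))
W = 10·12.5·(1/√71 − 1/√1927) = 10·12.5·(0.095898) = 11.9872 kWh/t
W_actual = 1.28 × 11.9872 = 15.3437 kWh/t
Power = W × throughput = 15.3437 kWh/t × 1233.1 t/h = 18920.3 kW

P = 18920.3 kW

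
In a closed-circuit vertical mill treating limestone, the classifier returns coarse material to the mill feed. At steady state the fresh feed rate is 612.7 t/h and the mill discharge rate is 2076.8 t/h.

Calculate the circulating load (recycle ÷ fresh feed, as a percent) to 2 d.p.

Discharge = new feed + return, hence
R = M − F = 2076.8 − 612.7 = 1464.1 t/h
CL = 100·R/F = 100·1464.1/612.7 = 238.96 %

CL = 238.96 %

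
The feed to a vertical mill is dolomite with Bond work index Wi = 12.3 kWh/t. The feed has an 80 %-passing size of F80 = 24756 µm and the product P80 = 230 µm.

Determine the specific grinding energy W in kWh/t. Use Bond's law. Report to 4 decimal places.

W = 7.3286 kWh/t

W = 10·Wi·(P80^(-½) − F80^(-½))
1/√230 = 0.065938;  1/√24756 = 0.006356
W = 10·12.3·(0.065938 − 0.006356) = 7.3286 kWh/t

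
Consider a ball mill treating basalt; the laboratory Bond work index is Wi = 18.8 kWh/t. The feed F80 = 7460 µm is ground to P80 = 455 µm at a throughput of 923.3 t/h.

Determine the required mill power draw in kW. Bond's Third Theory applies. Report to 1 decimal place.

P = 6127.9 kW

W = 10 Wi (1/√P80 − 1/√F80)  [Bond]
W = 10·18.8·(1/√455 − 1/√7460) = 10·18.8·(0.035303) = 6.6369 kWh/t
Power = W × throughput = 6.6369 kWh/t × 923.3 t/h = 6127.9 kW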